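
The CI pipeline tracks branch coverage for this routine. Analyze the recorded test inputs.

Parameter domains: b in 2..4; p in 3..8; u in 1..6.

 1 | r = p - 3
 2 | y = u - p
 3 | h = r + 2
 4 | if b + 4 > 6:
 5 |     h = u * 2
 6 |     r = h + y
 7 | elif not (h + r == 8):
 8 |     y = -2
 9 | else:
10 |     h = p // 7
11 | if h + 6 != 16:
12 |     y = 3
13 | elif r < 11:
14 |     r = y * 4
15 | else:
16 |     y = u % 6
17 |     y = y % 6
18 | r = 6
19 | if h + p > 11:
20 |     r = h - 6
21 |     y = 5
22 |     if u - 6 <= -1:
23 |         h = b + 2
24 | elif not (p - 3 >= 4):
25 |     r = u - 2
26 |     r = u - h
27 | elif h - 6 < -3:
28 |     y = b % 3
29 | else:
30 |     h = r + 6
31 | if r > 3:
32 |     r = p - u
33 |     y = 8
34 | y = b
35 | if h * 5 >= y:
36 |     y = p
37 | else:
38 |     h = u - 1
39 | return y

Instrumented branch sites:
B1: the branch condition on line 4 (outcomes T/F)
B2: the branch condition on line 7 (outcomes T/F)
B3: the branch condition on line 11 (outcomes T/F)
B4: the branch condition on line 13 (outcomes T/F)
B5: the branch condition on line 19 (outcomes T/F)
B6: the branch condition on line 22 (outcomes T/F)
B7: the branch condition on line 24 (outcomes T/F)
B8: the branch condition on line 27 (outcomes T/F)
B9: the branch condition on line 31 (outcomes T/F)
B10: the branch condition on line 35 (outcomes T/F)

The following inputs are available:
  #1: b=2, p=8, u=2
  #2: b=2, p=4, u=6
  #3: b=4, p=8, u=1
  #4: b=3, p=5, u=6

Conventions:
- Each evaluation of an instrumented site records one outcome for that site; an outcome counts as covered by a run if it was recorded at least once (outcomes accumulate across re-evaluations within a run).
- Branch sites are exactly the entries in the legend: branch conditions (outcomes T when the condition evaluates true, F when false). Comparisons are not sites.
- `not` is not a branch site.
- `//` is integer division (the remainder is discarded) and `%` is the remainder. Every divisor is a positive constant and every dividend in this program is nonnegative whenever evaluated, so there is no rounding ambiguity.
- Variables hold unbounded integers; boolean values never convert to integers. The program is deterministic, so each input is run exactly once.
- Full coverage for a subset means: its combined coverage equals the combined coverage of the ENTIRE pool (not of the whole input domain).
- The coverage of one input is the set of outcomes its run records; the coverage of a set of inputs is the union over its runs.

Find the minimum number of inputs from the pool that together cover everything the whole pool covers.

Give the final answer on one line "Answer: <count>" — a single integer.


input #1, b=2, p=8, u=2: events B1->F, B2->T, B3->T, B5->T, B6->T, B9->F, B10->T; outcomes B1=F, B2=T, B3=T, B5=T, B6=T, B9=F, B10=T
input #2, b=2, p=4, u=6: events B1->F, B2->T, B3->T, B5->F, B7->T, B9->F, B10->T; outcomes B1=F, B2=T, B3=T, B5=F, B7=T, B9=F, B10=T
input #3, b=4, p=8, u=1: events B1->T, B3->T, B5->F, B7->F, B8->T, B9->T, B10->T; outcomes B1=T, B3=T, B5=F, B7=F, B8=T, B9=T, B10=T
input #4, b=3, p=5, u=6: events B1->T, B3->T, B5->T, B6->F, B9->T, B10->T; outcomes B1=T, B3=T, B5=T, B6=F, B9=T, B10=T
the full pool covers 14 outcomes: B1=T, B1=F, B2=T, B3=T, B5=T, B5=F, B6=T, B6=F, B7=T, B7=F, B8=T, B9=T, B9=F, B10=T
every size-1 subset falls short of the 14 outcomes (best: 7/14)
every size-2 subset falls short of the 14 outcomes (best: 12/14)
every size-3 subset falls short of the 14 outcomes (best: 13/14)
size 4: inputs {1, 2, 3, 4} cover all 14 outcomes, and no lexicographically smaller subset of this size does
Answer: 4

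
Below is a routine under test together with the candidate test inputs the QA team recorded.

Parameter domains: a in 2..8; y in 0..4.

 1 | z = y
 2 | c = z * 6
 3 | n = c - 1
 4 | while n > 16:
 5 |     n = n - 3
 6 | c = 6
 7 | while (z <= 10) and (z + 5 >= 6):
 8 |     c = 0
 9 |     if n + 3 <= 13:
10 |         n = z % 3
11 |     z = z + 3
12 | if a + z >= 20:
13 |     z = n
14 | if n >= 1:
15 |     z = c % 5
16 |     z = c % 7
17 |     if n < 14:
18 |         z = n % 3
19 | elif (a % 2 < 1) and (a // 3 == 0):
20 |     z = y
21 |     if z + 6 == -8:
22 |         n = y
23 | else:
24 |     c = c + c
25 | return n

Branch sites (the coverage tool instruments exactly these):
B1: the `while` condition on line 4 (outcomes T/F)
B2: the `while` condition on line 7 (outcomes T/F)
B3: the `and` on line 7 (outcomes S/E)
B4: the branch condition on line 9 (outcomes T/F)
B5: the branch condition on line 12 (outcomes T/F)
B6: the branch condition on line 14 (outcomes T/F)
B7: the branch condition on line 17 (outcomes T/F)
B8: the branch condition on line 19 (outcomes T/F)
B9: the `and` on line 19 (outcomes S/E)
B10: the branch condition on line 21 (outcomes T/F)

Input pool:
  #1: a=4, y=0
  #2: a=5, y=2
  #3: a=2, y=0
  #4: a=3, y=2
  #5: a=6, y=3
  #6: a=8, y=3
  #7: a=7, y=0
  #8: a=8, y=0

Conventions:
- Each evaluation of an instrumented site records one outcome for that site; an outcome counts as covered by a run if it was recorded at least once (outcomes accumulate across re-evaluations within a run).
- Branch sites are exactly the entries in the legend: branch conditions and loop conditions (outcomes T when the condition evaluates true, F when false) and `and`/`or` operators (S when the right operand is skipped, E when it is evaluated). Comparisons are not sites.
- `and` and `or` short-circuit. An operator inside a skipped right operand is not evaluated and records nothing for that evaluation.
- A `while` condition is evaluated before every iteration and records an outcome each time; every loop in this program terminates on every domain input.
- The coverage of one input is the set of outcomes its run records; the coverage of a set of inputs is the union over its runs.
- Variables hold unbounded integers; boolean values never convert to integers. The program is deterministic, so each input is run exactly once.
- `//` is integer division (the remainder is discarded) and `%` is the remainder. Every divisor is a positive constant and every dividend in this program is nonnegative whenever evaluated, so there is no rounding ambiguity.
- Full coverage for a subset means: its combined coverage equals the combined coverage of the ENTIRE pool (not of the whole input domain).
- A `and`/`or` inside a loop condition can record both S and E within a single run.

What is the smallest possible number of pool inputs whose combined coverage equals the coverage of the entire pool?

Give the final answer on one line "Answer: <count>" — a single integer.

input #1, a=4, y=0: outcomes B1=F, B2=F, B3=E, B5=F, B6=F, B8=F, B9=E
input #2, a=5, y=2: outcomes B1=F, B2=T, B2=F, B3=S, B3=E, B4=F, B5=F, B6=T, B7=T
input #3, a=2, y=0: outcomes B1=F, B2=F, B3=E, B5=F, B6=F, B8=T, B9=E, B10=F
input #4, a=3, y=2: outcomes B1=F, B2=T, B2=F, B3=S, B3=E, B4=F, B5=F, B6=T, B7=T
input #5, a=6, y=3: outcomes B1=T, B1=F, B2=T, B2=F, B3=S, B3=E, B4=F, B5=F, B6=T, B7=F
input #6, a=8, y=3: outcomes B1=T, B1=F, B2=T, B2=F, B3=S, B3=E, B4=F, B5=T, B6=T, B7=F
input #7, a=7, y=0: outcomes B1=F, B2=F, B3=E, B5=F, B6=F, B8=F, B9=S
input #8, a=8, y=0: outcomes B1=F, B2=F, B3=E, B5=F, B6=F, B8=F, B9=E
pool-wide coverage (18 outcomes): B1=T, B1=F, B2=T, B2=F, B3=S, B3=E, B4=F, B5=T, B5=F, B6=T, B6=F, B7=T, B7=F, B8=T, B8=F, B9=S, B9=E, B10=F
checked all size-1 subsets: none covers 18 outcomes (max 10/18)
checked all size-2 subsets: none covers 18 outcomes (max 15/18)
checked all size-3 subsets: none covers 18 outcomes (max 17/18)
size 4: inputs {2, 3, 6, 7} cover all 18 outcomes, and no lexicographically smaller subset of this size does

Answer: 4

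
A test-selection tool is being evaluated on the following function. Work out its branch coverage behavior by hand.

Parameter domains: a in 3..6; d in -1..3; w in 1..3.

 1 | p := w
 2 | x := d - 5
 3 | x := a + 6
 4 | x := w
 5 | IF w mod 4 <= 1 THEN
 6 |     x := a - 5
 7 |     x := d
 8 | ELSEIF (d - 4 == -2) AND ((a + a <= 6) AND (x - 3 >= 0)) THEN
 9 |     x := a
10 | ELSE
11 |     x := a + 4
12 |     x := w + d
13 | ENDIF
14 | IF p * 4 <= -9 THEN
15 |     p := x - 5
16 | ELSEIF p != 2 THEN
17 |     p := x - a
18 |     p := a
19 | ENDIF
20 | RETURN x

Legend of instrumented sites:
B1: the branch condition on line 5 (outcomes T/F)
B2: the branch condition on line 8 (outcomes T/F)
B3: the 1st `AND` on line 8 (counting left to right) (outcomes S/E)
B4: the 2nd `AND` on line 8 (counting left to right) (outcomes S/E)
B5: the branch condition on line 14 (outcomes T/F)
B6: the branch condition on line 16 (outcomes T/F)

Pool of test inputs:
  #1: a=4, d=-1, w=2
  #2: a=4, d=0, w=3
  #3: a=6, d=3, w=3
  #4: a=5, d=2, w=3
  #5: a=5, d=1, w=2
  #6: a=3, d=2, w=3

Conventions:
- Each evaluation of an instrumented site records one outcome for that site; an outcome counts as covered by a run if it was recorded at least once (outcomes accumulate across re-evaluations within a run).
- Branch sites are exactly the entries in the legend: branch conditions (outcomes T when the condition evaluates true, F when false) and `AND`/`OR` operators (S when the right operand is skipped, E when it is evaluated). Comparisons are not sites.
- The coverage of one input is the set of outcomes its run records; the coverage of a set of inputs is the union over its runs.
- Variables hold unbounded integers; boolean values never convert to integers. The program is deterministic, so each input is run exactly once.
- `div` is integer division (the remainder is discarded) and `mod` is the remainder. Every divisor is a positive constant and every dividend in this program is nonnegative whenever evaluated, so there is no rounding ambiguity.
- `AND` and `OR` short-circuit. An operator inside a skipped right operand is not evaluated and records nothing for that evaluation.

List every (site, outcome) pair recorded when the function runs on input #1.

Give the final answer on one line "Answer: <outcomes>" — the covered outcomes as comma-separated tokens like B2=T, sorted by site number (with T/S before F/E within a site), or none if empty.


Event log for input #1 (a=4, d=-1, w=2):
  B1->F, B3->S, B2->F, B5->F, B6->F
as a set, this run covers: B1=F, B2=F, B3=S, B5=F, B6=F
Answer: B1=F, B2=F, B3=S, B5=F, B6=F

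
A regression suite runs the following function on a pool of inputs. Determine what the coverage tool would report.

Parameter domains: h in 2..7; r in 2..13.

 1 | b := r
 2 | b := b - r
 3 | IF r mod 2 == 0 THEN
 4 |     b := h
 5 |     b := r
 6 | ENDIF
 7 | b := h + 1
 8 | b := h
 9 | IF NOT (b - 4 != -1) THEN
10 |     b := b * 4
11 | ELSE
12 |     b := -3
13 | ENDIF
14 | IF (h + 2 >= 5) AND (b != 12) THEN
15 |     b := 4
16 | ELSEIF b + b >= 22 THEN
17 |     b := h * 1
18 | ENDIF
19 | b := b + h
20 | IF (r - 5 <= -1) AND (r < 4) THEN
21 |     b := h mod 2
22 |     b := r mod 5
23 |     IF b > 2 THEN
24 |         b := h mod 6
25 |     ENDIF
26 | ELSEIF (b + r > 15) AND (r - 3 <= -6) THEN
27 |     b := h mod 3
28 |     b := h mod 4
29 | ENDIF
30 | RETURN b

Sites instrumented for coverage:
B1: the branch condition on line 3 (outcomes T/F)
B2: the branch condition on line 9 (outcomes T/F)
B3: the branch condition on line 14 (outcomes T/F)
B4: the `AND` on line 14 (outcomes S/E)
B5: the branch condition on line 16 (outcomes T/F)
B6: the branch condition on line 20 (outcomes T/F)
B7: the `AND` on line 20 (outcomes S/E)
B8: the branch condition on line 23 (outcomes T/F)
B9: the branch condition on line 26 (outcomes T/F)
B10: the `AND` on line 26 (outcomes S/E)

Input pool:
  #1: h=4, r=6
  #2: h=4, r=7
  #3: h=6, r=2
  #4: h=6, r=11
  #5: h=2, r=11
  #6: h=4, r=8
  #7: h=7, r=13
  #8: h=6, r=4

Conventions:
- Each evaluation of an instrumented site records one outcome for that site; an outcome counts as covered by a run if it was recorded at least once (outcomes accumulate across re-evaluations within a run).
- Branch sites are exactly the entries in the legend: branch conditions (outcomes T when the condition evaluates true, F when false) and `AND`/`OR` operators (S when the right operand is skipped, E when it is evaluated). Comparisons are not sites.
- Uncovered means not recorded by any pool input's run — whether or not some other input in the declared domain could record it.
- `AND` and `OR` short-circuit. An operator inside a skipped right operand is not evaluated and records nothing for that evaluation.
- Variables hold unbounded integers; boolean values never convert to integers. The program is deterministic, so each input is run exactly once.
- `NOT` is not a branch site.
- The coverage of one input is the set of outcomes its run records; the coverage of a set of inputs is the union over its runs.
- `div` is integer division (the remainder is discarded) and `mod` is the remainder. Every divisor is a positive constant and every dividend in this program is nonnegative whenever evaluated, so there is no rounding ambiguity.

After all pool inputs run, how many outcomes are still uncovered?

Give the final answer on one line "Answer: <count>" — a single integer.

input #1 (h=4, r=6): events B1->T, B2->F, B4->E, B3->T, B7->S, B6->F, B10->S, B9->F; covers B1=T, B2=F, B3=T, B4=E, B6=F, B7=S, B9=F, B10=S
input #2 (h=4, r=7): events B1->F, B2->F, B4->E, B3->T, B7->S, B6->F, B10->S, B9->F; covers B1=F, B2=F, B3=T, B4=E, B6=F, B7=S, B9=F, B10=S
input #3 (h=6, r=2): events B1->T, B2->F, B4->E, B3->T, B7->E, B6->T, B8->F; covers B1=T, B2=F, B3=T, B4=E, B6=T, B7=E, B8=F
input #4 (h=6, r=11): events B1->F, B2->F, B4->E, B3->T, B7->S, B6->F, B10->E, B9->F; covers B1=F, B2=F, B3=T, B4=E, B6=F, B7=S, B9=F, B10=E
input #5 (h=2, r=11): events B1->F, B2->F, B4->S, B3->F, B5->F, B7->S, B6->F, B10->S, B9->F; covers B1=F, B2=F, B3=F, B4=S, B5=F, B6=F, B7=S, B9=F, B10=S
input #6 (h=4, r=8): events B1->T, B2->F, B4->E, B3->T, B7->S, B6->F, B10->E, B9->F; covers B1=T, B2=F, B3=T, B4=E, B6=F, B7=S, B9=F, B10=E
input #7 (h=7, r=13): events B1->F, B2->F, B4->E, B3->T, B7->S, B6->F, B10->E, B9->F; covers B1=F, B2=F, B3=T, B4=E, B6=F, B7=S, B9=F, B10=E
input #8 (h=6, r=4): events B1->T, B2->F, B4->E, B3->T, B7->E, B6->F, B10->S, B9->F; covers B1=T, B2=F, B3=T, B4=E, B6=F, B7=E, B9=F, B10=S
union over the pool: B1=T, B1=F, B2=F, B3=T, B3=F, B4=S, B4=E, B5=F, B6=T, B6=F, B7=S, B7=E, B8=F, B9=F, B10=S, B10=E
uncovered (4 of 20): B2=T, B5=T, B8=T, B9=T

Answer: 4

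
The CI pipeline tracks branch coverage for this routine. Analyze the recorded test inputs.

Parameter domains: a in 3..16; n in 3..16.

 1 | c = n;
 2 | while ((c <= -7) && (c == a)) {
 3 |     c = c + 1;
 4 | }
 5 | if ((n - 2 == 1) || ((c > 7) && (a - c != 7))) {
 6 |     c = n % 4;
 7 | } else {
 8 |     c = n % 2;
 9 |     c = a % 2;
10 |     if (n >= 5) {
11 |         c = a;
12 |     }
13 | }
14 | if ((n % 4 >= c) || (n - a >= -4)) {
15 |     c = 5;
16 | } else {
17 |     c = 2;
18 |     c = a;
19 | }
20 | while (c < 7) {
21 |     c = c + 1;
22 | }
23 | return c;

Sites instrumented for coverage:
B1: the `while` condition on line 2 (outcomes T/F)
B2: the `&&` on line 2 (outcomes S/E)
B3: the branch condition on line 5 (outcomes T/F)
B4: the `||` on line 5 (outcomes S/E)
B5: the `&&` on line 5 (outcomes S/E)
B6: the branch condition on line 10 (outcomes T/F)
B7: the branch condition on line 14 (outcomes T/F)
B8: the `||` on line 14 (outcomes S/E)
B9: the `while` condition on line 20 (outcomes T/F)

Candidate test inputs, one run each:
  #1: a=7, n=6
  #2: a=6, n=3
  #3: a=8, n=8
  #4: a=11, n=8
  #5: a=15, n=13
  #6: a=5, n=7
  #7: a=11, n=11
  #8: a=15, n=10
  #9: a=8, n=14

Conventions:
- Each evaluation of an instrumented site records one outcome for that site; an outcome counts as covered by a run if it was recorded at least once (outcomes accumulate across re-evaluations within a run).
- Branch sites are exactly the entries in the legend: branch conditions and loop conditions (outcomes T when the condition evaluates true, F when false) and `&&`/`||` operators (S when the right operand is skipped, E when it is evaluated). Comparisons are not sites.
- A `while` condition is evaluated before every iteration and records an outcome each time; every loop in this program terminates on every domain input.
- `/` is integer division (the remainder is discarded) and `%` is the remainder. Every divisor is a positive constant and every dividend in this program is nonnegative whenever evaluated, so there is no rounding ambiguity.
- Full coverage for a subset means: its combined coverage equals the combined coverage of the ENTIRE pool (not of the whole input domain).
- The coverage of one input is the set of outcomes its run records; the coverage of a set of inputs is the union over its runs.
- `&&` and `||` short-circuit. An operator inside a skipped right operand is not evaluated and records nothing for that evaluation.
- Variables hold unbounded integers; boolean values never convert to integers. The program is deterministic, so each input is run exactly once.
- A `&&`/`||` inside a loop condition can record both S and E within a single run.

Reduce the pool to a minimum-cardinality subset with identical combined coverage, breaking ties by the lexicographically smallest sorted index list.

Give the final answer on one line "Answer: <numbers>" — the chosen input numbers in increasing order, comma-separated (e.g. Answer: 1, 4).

input #1 (a=7, n=6): events B2->S, B1->F, B4->E, B5->S, B3->F, B6->T, B8->E, B7->T, B9->T, B9->T, B9->F; covers B1=F, B2=S, B3=F, B4=E, B5=S, B6=T, B7=T, B8=E, B9=T, B9=F
input #2 (a=6, n=3): events B2->S, B1->F, B4->S, B3->T, B8->S, B7->T, B9->T, B9->T, B9->F; covers B1=F, B2=S, B3=T, B4=S, B7=T, B8=S, B9=T, B9=F
input #3 (a=8, n=8): events B2->S, B1->F, B4->E, B5->E, B3->T, B8->S, B7->T, B9->T, B9->T, B9->F; covers B1=F, B2=S, B3=T, B4=E, B5=E, B7=T, B8=S, B9=T, B9=F
input #4 (a=11, n=8): events B2->S, B1->F, B4->E, B5->E, B3->T, B8->S, B7->T, B9->T, B9->T, B9->F; covers B1=F, B2=S, B3=T, B4=E, B5=E, B7=T, B8=S, B9=T, B9=F
input #5 (a=15, n=13): events B2->S, B1->F, B4->E, B5->E, B3->T, B8->S, B7->T, B9->T, B9->T, B9->F; covers B1=F, B2=S, B3=T, B4=E, B5=E, B7=T, B8=S, B9=T, B9=F
input #6 (a=5, n=7): events B2->S, B1->F, B4->E, B5->S, B3->F, B6->T, B8->E, B7->T, B9->T, B9->T, B9->F; covers B1=F, B2=S, B3=F, B4=E, B5=S, B6=T, B7=T, B8=E, B9=T, B9=F
input #7 (a=11, n=11): events B2->S, B1->F, B4->E, B5->E, B3->T, B8->S, B7->T, B9->T, B9->T, B9->F; covers B1=F, B2=S, B3=T, B4=E, B5=E, B7=T, B8=S, B9=T, B9=F
input #8 (a=15, n=10): events B2->S, B1->F, B4->E, B5->E, B3->T, B8->S, B7->T, B9->T, B9->T, B9->F; covers B1=F, B2=S, B3=T, B4=E, B5=E, B7=T, B8=S, B9=T, B9=F
input #9 (a=8, n=14): events B2->S, B1->F, B4->E, B5->E, B3->T, B8->S, B7->T, B9->T, B9->T, B9->F; covers B1=F, B2=S, B3=T, B4=E, B5=E, B7=T, B8=S, B9=T, B9=F
the full pool covers 14 outcomes: B1=F, B2=S, B3=T, B3=F, B4=S, B4=E, B5=S, B5=E, B6=T, B7=T, B8=S, B8=E, B9=T, B9=F
no size-1 subset reaches all 14 outcomes (best union: 10/14)
no size-2 subset reaches all 14 outcomes (best union: 13/14)
at size 3, {1, 2, 3} reaches all 14 outcomes; every lexicographically earlier size-3 subset fails

Answer: 1, 2, 3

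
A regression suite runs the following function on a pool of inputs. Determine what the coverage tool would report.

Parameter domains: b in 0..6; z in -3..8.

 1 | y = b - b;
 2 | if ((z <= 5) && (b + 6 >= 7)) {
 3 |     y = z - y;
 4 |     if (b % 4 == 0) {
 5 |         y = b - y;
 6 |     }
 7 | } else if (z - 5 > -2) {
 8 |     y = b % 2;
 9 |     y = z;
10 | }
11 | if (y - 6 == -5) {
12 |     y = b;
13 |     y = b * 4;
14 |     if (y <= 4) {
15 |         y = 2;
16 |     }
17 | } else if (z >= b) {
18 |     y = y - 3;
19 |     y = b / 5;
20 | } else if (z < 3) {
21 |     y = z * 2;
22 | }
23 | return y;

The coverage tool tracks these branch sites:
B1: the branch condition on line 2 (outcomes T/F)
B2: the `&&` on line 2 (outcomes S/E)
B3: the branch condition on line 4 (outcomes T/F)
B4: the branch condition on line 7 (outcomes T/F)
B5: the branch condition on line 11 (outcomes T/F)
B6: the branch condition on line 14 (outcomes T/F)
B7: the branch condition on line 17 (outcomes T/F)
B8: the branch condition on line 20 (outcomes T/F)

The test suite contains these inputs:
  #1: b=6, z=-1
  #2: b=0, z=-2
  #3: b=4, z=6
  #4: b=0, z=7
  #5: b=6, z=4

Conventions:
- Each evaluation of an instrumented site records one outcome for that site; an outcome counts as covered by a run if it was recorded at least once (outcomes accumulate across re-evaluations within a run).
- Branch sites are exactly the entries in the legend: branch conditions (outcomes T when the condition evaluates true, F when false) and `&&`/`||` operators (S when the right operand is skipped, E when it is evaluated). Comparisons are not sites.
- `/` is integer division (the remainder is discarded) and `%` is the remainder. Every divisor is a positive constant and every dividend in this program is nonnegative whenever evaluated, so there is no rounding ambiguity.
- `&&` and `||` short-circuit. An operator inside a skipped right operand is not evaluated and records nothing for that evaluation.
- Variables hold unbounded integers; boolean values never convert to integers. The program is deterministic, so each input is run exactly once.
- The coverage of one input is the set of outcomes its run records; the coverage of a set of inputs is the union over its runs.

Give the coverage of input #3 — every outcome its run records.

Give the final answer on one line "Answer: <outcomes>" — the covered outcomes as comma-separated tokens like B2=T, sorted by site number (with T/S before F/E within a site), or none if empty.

Simulating input #3 (b=4, z=6) step by step:
  B2->S, B1->F, B4->T, B5->F, B7->T
deduplicating events, the covered set is: B1=F, B2=S, B4=T, B5=F, B7=T

Answer: B1=F, B2=S, B4=T, B5=F, B7=T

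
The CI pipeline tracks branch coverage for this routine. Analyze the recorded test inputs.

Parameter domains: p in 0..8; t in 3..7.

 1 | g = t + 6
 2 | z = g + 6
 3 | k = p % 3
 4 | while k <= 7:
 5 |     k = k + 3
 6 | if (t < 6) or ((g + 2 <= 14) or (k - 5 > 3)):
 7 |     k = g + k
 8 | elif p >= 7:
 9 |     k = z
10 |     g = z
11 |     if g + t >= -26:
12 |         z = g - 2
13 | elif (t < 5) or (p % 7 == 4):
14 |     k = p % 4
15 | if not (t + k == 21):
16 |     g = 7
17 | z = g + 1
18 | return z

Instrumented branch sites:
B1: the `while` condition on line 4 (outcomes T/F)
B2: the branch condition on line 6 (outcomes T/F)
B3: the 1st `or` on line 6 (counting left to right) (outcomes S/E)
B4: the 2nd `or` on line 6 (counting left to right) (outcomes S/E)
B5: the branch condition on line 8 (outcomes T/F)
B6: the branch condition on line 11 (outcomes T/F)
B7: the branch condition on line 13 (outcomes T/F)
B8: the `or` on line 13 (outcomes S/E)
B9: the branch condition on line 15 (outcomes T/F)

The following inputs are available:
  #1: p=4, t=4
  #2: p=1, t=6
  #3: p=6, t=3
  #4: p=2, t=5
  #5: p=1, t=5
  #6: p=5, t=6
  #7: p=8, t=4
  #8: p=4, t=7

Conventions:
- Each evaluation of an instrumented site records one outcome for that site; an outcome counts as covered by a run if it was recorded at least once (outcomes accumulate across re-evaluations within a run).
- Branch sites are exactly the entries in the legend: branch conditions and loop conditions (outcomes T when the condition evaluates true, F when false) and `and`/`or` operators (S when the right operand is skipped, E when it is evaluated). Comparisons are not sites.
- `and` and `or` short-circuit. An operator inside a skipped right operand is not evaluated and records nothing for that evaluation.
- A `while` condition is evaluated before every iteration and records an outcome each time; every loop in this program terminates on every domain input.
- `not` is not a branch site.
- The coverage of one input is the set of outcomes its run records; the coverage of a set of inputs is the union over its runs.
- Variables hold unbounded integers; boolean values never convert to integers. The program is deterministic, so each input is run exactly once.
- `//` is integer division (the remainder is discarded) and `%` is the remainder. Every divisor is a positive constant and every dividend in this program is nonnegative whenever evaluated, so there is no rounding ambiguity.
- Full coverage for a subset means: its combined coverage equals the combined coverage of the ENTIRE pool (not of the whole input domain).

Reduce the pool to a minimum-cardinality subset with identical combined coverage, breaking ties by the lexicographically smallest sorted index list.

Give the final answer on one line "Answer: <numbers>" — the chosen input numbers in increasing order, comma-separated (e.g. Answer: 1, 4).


#1 (p=4, t=4) -> B1->T, B1->T, B1->T, B1->F, B3->S, B2->T, B9->T; covered: B1=T, B1=F, B2=T, B3=S, B9=T
#2 (p=1, t=6) -> B1->T, B1->T, B1->T, B1->F, B3->E, B4->S, B2->T, B9->T; covered: B1=T, B1=F, B2=T, B3=E, B4=S, B9=T
#3 (p=6, t=3) -> B1->T, B1->T, B1->T, B1->F, B3->S, B2->T, B9->F; covered: B1=T, B1=F, B2=T, B3=S, B9=F
#4 (p=2, t=5) -> B1->T, B1->T, B1->F, B3->S, B2->T, B9->T; covered: B1=T, B1=F, B2=T, B3=S, B9=T
#5 (p=1, t=5) -> B1->T, B1->T, B1->T, B1->F, B3->S, B2->T, B9->T; covered: B1=T, B1=F, B2=T, B3=S, B9=T
#6 (p=5, t=6) -> B1->T, B1->T, B1->F, B3->E, B4->S, B2->T, B9->T; covered: B1=T, B1=F, B2=T, B3=E, B4=S, B9=T
#7 (p=8, t=4) -> B1->T, B1->T, B1->F, B3->S, B2->T, B9->T; covered: B1=T, B1=F, B2=T, B3=S, B9=T
#8 (p=4, t=7) -> B1->T, B1->T, B1->T, B1->F, B3->E, B4->E, B2->T, B9->T; covered: B1=T, B1=F, B2=T, B3=E, B4=E, B9=T
union over all inputs: B1=T, B1=F, B2=T, B3=S, B3=E, B4=S, B4=E, B9=T, B9=F (9 outcomes)
every size-1 subset falls short of the 9 outcomes (best: 6/9)
every size-2 subset falls short of the 9 outcomes (best: 8/9)
the canonical winner is {2, 3, 8}: size 3, full 9-outcome coverage, earliest index list among size-3 covers
Answer: 2, 3, 8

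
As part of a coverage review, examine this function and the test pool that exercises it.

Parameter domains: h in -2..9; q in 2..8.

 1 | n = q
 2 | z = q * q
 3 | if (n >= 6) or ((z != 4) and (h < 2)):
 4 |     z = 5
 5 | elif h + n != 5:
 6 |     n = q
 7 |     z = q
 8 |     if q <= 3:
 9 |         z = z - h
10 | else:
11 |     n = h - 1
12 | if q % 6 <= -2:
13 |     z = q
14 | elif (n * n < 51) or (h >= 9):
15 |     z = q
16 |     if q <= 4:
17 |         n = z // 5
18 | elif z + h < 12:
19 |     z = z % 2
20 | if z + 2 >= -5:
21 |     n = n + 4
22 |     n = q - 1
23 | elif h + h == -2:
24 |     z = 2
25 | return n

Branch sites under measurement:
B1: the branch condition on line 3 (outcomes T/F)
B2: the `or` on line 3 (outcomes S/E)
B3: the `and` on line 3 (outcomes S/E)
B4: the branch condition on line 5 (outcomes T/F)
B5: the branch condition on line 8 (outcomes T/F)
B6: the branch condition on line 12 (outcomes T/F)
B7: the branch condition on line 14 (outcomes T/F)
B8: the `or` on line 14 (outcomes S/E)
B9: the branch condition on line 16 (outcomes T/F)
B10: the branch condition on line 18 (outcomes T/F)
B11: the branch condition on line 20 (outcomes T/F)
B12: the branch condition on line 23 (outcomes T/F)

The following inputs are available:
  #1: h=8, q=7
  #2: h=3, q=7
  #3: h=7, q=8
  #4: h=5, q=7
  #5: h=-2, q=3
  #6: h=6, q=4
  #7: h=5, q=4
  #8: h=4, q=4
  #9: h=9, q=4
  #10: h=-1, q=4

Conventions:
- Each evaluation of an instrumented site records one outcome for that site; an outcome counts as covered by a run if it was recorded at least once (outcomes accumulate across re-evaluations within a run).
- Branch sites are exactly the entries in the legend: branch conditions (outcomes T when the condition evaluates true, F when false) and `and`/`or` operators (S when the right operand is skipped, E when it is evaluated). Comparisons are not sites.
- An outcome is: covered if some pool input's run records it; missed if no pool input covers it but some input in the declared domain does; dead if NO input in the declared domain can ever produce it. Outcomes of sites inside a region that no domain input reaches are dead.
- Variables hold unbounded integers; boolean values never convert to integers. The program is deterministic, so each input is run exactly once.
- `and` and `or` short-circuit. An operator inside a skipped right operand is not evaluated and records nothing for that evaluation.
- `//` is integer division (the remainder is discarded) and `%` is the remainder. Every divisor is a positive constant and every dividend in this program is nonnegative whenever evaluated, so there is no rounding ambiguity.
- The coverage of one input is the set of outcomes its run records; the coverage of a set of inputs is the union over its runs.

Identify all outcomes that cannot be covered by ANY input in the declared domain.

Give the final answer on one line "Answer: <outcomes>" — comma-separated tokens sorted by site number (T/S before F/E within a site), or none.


running all 84 domain inputs and tallying outcomes:
  B6=T: zero occurrences over every domain input -> dead
  B11=F: zero occurrences over every domain input -> dead
  B12=T: zero occurrences over every domain input -> dead
  B12=F: zero occurrences over every domain input -> dead
  reachable outcomes have witnesses, e.g. B1=T (e.g. h=-2, q=3), B1=F (e.g. h=-2, q=2), B2=S (e.g. h=-2, q=6), B2=E (e.g. h=-2, q=2)
Answer: B6=T, B11=F, B12=T, B12=F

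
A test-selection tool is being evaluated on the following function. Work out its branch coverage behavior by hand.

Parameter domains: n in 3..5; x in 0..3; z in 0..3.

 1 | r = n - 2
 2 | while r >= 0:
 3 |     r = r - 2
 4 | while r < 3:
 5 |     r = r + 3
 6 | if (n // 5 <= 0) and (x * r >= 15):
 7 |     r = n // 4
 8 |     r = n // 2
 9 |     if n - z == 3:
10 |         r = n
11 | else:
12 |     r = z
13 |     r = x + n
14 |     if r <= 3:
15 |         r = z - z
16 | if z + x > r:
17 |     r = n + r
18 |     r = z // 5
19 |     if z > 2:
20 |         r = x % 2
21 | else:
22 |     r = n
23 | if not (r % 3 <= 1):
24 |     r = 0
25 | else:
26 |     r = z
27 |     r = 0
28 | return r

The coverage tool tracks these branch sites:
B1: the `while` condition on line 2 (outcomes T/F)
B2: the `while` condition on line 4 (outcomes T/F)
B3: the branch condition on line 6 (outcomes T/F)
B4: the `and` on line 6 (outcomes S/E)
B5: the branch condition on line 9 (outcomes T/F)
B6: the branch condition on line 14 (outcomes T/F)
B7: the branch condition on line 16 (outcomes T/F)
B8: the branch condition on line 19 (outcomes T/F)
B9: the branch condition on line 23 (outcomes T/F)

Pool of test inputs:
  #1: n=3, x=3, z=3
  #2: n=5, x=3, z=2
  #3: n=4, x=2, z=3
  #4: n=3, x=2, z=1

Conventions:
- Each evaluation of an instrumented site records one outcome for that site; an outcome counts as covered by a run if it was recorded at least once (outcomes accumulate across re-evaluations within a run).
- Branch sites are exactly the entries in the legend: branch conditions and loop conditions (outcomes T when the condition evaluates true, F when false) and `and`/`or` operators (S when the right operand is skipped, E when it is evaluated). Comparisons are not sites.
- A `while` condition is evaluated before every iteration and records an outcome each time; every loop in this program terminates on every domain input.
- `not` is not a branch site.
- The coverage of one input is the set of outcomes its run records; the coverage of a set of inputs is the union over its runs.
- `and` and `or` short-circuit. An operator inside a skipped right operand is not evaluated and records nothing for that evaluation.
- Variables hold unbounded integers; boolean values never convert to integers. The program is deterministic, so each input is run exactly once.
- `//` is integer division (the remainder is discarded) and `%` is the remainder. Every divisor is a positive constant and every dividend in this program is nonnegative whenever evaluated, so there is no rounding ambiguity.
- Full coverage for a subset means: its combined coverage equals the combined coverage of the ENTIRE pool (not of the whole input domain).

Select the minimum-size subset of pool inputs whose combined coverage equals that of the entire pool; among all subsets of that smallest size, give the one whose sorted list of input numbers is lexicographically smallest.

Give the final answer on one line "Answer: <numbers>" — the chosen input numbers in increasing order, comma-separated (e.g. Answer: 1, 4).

#1 (n=3, x=3, z=3) -> B1->T, B1->F, B2->T, B2->T, B2->F, B4->E, B3->T, B5->F, B7->T, B8->T, B9->F; covered: B1=T, B1=F, B2=T, B2=F, B3=T, B4=E, B5=F, B7=T, B8=T, B9=F
#2 (n=5, x=3, z=2) -> B1->T, B1->T, B1->F, B2->T, B2->T, B2->F, B4->S, B3->F, B6->F, B7->F, B9->T; covered: B1=T, B1=F, B2=T, B2=F, B3=F, B4=S, B6=F, B7=F, B9=T
#3 (n=4, x=2, z=3) -> B1->T, B1->T, B1->F, B2->T, B2->T, B2->F, B4->E, B3->F, B6->F, B7->F, B9->F; covered: B1=T, B1=F, B2=T, B2=F, B3=F, B4=E, B6=F, B7=F, B9=F
#4 (n=3, x=2, z=1) -> B1->T, B1->F, B2->T, B2->T, B2->F, B4->E, B3->F, B6->F, B7->F, B9->F; covered: B1=T, B1=F, B2=T, B2=F, B3=F, B4=E, B6=F, B7=F, B9=F
together the pool reaches 15 outcomes: B1=T, B1=F, B2=T, B2=F, B3=T, B3=F, B4=S, B4=E, B5=F, B6=F, B7=T, B7=F, B8=T, B9=T, B9=F
every size-1 subset falls short of the 15 outcomes (best: 10/15)
inputs {1, 2} (size 2) cover everything; no size-2 subset with a lexicographically smaller index list covers all 15

Answer: 1, 2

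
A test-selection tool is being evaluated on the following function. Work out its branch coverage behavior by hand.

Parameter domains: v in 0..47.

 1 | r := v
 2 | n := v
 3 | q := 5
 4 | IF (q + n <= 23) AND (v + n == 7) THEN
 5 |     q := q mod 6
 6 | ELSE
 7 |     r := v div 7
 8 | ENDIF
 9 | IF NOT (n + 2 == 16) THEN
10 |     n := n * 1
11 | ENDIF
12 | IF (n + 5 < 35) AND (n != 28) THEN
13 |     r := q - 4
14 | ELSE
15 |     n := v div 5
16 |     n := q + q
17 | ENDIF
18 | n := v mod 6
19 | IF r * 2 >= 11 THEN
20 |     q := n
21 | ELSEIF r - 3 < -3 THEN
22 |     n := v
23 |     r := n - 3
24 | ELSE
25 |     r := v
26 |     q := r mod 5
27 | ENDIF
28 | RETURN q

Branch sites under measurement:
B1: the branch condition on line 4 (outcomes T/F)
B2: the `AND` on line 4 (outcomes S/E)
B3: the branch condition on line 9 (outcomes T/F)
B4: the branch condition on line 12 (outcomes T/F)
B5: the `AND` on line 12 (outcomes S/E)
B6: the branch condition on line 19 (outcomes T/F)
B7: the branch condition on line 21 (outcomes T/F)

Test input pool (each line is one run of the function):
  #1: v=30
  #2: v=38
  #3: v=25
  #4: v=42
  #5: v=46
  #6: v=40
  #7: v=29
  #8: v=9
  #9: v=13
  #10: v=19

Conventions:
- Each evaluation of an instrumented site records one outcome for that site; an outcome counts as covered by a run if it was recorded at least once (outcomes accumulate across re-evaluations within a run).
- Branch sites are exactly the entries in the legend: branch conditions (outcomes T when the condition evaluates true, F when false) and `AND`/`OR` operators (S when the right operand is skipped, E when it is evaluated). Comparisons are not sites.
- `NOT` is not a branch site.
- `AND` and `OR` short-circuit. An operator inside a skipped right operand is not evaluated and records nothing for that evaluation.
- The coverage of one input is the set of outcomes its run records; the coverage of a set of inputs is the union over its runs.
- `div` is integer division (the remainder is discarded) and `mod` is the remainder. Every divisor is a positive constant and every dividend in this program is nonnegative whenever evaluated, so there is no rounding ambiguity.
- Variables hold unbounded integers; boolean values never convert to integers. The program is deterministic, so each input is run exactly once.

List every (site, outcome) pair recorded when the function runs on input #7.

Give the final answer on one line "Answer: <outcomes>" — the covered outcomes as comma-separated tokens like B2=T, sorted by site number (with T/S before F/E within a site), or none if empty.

Event log for input #7 (v=29):
  B2->S, B1->F, B3->T, B5->E, B4->T, B6->F, B7->F
collecting distinct outcomes: B1=F, B2=S, B3=T, B4=T, B5=E, B6=F, B7=F

Answer: B1=F, B2=S, B3=T, B4=T, B5=E, B6=F, B7=F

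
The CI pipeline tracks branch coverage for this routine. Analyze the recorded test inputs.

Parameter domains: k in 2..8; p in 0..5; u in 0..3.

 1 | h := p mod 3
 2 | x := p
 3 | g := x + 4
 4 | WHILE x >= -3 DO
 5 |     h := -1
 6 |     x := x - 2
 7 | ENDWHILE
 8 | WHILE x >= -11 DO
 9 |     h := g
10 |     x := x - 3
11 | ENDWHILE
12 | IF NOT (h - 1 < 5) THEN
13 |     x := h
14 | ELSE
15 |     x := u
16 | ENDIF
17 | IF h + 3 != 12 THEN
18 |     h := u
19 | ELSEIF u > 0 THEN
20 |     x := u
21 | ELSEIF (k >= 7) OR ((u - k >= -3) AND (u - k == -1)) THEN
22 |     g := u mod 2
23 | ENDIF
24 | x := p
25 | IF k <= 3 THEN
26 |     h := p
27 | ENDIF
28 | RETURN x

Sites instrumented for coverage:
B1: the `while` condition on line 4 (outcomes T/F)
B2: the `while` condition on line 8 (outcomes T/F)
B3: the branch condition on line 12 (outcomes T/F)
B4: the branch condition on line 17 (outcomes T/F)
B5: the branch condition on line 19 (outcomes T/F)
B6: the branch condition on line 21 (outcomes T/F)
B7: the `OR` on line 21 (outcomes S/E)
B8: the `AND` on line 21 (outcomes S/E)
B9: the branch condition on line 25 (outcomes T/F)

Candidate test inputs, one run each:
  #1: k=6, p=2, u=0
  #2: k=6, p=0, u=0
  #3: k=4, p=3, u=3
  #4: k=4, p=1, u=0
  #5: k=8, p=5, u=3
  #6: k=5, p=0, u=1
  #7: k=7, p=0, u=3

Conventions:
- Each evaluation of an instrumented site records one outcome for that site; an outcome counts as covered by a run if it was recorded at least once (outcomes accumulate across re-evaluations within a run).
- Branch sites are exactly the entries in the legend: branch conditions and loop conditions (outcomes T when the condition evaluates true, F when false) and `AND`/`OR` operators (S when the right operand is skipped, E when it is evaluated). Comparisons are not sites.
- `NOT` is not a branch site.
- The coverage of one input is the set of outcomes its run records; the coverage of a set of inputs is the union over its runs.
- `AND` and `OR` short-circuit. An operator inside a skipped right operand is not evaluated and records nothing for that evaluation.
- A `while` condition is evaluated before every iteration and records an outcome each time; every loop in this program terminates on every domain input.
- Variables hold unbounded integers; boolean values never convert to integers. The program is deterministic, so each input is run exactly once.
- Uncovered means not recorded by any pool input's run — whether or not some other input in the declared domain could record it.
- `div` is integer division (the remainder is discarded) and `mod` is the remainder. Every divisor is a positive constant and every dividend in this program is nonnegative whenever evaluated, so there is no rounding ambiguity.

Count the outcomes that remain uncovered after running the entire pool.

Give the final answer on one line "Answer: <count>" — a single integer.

#1 (k=6, p=2, u=0) -> covered: B1=T, B1=F, B2=T, B2=F, B3=T, B4=T, B9=F
#2 (k=6, p=0, u=0) -> covered: B1=T, B1=F, B2=T, B2=F, B3=F, B4=T, B9=F
#3 (k=4, p=3, u=3) -> covered: B1=T, B1=F, B2=T, B2=F, B3=T, B4=T, B9=F
#4 (k=4, p=1, u=0) -> covered: B1=T, B1=F, B2=T, B2=F, B3=F, B4=T, B9=F
#5 (k=8, p=5, u=3) -> covered: B1=T, B1=F, B2=T, B2=F, B3=T, B4=F, B5=T, B9=F
#6 (k=5, p=0, u=1) -> covered: B1=T, B1=F, B2=T, B2=F, B3=F, B4=T, B9=F
#7 (k=7, p=0, u=3) -> covered: B1=T, B1=F, B2=T, B2=F, B3=F, B4=T, B9=F
union over the pool: B1=T, B1=F, B2=T, B2=F, B3=T, B3=F, B4=T, B4=F, B5=T, B9=F
uncovered (8 of 18): B5=F, B6=T, B6=F, B7=S, B7=E, B8=S, B8=E, B9=T

Answer: 8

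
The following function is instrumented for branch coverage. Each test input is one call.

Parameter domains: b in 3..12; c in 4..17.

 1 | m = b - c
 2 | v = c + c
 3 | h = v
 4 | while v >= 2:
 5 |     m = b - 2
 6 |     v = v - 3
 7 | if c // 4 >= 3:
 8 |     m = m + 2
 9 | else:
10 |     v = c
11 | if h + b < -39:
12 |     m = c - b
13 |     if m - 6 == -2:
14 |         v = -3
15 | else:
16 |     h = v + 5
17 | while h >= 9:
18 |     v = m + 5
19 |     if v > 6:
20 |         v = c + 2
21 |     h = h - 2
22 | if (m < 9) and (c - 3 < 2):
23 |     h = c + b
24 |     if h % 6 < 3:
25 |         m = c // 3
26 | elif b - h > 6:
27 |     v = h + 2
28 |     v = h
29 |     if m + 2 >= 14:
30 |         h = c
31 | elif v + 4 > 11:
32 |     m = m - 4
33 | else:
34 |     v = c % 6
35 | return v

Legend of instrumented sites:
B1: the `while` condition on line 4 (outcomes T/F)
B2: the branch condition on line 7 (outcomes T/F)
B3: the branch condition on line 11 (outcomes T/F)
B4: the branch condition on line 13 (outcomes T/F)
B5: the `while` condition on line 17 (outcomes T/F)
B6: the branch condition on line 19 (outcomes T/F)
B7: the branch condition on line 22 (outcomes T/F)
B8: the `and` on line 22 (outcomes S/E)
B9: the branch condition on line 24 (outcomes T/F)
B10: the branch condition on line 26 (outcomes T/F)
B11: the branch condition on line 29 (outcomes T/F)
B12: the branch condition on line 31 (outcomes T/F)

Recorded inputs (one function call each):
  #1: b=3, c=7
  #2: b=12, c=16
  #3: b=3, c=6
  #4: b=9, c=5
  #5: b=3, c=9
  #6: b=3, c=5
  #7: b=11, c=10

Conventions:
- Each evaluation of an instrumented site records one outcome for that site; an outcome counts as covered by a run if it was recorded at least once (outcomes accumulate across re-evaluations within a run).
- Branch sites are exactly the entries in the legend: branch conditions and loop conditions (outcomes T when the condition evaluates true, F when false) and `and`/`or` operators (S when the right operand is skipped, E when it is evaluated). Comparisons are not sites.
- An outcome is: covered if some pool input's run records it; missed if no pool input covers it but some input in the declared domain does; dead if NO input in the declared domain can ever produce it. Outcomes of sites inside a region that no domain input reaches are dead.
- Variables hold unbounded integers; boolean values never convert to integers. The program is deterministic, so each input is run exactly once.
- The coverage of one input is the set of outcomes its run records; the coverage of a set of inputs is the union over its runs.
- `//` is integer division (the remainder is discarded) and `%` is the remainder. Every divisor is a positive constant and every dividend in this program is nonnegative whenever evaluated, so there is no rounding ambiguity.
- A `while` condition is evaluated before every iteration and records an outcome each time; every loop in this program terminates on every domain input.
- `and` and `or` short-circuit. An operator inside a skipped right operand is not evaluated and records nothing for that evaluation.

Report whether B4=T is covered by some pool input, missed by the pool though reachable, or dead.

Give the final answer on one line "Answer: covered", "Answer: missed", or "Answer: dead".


no pool input records B4=T
checking all 140 inputs in the declared domain: B4=T is never recorded -> dead
Answer: dead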